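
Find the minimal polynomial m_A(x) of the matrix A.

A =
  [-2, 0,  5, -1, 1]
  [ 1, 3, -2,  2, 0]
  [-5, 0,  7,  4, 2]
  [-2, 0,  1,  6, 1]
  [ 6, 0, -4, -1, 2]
x^5 - 16*x^4 + 99*x^3 - 292*x^2 + 400*x - 192

The characteristic polynomial is χ_A(x) = (x - 4)^3*(x - 3)*(x - 1), so the eigenvalues are known. The minimal polynomial is
  m_A(x) = Π_λ (x − λ)^{k_λ}
where k_λ is the size of the *largest* Jordan block for λ (equivalently, the smallest k with (A − λI)^k v = 0 for every generalised eigenvector v of λ).

  λ = 1: largest Jordan block has size 1, contributing (x − 1)
  λ = 3: largest Jordan block has size 1, contributing (x − 3)
  λ = 4: largest Jordan block has size 3, contributing (x − 4)^3

So m_A(x) = (x - 4)^3*(x - 3)*(x - 1) = x^5 - 16*x^4 + 99*x^3 - 292*x^2 + 400*x - 192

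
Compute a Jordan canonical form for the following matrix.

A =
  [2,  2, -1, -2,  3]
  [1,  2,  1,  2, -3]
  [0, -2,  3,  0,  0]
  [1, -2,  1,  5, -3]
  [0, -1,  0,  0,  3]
J_3(3) ⊕ J_1(3) ⊕ J_1(3)

The characteristic polynomial is
  det(x·I − A) = x^5 - 15*x^4 + 90*x^3 - 270*x^2 + 405*x - 243 = (x - 3)^5

Eigenvalues and multiplicities (the geometric multiplicity of λ is n − rank(A − λI), which equals the number of Jordan blocks for λ):
  λ = 3: algebraic multiplicity = 5, geometric multiplicity = 3

Determining the block sizes for each eigenvalue:
  λ = 3: with am = 5 and gm = 3, the partition is not yet determined (e.g. several partitions of 5 into 3 parts exist). Let N = A − (3)·I. Computing rank(N^1) = 2, rank(N^2) = 1, rank(N^3) = 0; the number of blocks of size ≥ j is rank(N^{j−1}) − rank(N^j), giving [3, 1, 1]. So we have 1 block(s) of size 3, 2 block(s) of size 1 → block sizes [3, 1, 1]

Assembling the blocks gives a Jordan form
J =
  [3, 1, 0, 0, 0]
  [0, 3, 1, 0, 0]
  [0, 0, 3, 0, 0]
  [0, 0, 0, 3, 0]
  [0, 0, 0, 0, 3]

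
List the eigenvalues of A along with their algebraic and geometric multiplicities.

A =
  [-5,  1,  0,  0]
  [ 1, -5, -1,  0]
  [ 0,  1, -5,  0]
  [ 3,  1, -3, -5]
λ = -5: alg = 4, geom = 2

Step 1 — factor the characteristic polynomial to read off the algebraic multiplicities:
  χ_A(x) = (x + 5)^4

Step 2 — compute geometric multiplicities via the rank-nullity identity g(λ) = n − rank(A − λI):
  rank(A − (-5)·I) = 2, so dim ker(A − (-5)·I) = n − 2 = 2

Summary:
  λ = -5: algebraic multiplicity = 4, geometric multiplicity = 2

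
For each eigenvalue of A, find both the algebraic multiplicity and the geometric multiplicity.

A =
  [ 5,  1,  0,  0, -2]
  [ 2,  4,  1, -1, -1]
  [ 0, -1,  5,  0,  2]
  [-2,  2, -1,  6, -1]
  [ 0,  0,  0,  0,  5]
λ = 5: alg = 5, geom = 3

Step 1 — factor the characteristic polynomial to read off the algebraic multiplicities:
  χ_A(x) = (x - 5)^5

Step 2 — compute geometric multiplicities via the rank-nullity identity g(λ) = n − rank(A − λI):
  rank(A − (5)·I) = 2, so dim ker(A − (5)·I) = n − 2 = 3

Summary:
  λ = 5: algebraic multiplicity = 5, geometric multiplicity = 3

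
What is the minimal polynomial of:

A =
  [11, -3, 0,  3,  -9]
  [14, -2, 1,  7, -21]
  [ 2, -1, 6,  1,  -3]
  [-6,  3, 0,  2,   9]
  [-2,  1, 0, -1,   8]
x^3 - 15*x^2 + 75*x - 125

The characteristic polynomial is χ_A(x) = (x - 5)^5, so the eigenvalues are known. The minimal polynomial is
  m_A(x) = Π_λ (x − λ)^{k_λ}
where k_λ is the size of the *largest* Jordan block for λ (equivalently, the smallest k with (A − λI)^k v = 0 for every generalised eigenvector v of λ).

  λ = 5: largest Jordan block has size 3, contributing (x − 5)^3

So m_A(x) = (x - 5)^3 = x^3 - 15*x^2 + 75*x - 125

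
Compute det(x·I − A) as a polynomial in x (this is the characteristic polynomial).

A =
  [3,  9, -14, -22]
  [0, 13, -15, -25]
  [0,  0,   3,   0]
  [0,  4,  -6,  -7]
x^4 - 12*x^3 + 54*x^2 - 108*x + 81

Expanding det(x·I − A) (e.g. by cofactor expansion or by noting that A is similar to its Jordan form J, which has the same characteristic polynomial as A) gives
  χ_A(x) = x^4 - 12*x^3 + 54*x^2 - 108*x + 81
which factors as (x - 3)^4. The eigenvalues (with algebraic multiplicities) are λ = 3 with multiplicity 4.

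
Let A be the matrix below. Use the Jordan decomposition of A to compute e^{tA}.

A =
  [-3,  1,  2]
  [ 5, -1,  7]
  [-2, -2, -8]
e^{tA} =
  [t^2*exp(-4*t) + t*exp(-4*t) + exp(-4*t), t*exp(-4*t), t^2*exp(-4*t)/2 + 2*t*exp(-4*t)]
  [3*t^2*exp(-4*t) + 5*t*exp(-4*t), 3*t*exp(-4*t) + exp(-4*t), 3*t^2*exp(-4*t)/2 + 7*t*exp(-4*t)]
  [-2*t^2*exp(-4*t) - 2*t*exp(-4*t), -2*t*exp(-4*t), -t^2*exp(-4*t) - 4*t*exp(-4*t) + exp(-4*t)]

Strategy: write A = P · J · P⁻¹ where J is a Jordan canonical form, so e^{tA} = P · e^{tJ} · P⁻¹, and e^{tJ} can be computed block-by-block.

A has Jordan form
J =
  [-4,  1,  0]
  [ 0, -4,  1]
  [ 0,  0, -4]
(up to reordering of blocks).

Per-block formulas:
  For a 3×3 Jordan block J_3(-4): exp(t · J_3(-4)) = e^(-4t)·(I + t·N + (t^2/2)·N^2), where N is the 3×3 nilpotent shift.

After assembling e^{tJ} and conjugating by P, we get:

e^{tA} =
  [t^2*exp(-4*t) + t*exp(-4*t) + exp(-4*t), t*exp(-4*t), t^2*exp(-4*t)/2 + 2*t*exp(-4*t)]
  [3*t^2*exp(-4*t) + 5*t*exp(-4*t), 3*t*exp(-4*t) + exp(-4*t), 3*t^2*exp(-4*t)/2 + 7*t*exp(-4*t)]
  [-2*t^2*exp(-4*t) - 2*t*exp(-4*t), -2*t*exp(-4*t), -t^2*exp(-4*t) - 4*t*exp(-4*t) + exp(-4*t)]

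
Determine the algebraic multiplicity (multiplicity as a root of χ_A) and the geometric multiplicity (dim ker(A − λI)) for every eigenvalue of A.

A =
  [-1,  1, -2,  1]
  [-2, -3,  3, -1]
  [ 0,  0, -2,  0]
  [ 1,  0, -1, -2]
λ = -2: alg = 4, geom = 2

Step 1 — factor the characteristic polynomial to read off the algebraic multiplicities:
  χ_A(x) = (x + 2)^4

Step 2 — compute geometric multiplicities via the rank-nullity identity g(λ) = n − rank(A − λI):
  rank(A − (-2)·I) = 2, so dim ker(A − (-2)·I) = n − 2 = 2

Summary:
  λ = -2: algebraic multiplicity = 4, geometric multiplicity = 2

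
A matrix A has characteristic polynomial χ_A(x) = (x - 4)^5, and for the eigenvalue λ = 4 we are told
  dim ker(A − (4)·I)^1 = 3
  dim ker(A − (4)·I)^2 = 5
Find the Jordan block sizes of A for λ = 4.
Block sizes for λ = 4: [2, 2, 1]

From the dimensions of kernels of powers, the number of Jordan blocks of size at least j is d_j − d_{j−1} where d_j = dim ker(N^j) (with d_0 = 0). Computing the differences gives [3, 2].
The number of blocks of size exactly k is (#blocks of size ≥ k) − (#blocks of size ≥ k + 1), so the partition is: 1 block(s) of size 1, 2 block(s) of size 2.
In nonincreasing order the block sizes are [2, 2, 1].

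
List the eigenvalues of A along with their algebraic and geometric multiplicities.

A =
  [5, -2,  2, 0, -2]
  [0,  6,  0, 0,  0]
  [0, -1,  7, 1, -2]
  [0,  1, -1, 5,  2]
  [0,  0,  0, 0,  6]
λ = 5: alg = 1, geom = 1; λ = 6: alg = 4, geom = 3

Step 1 — factor the characteristic polynomial to read off the algebraic multiplicities:
  χ_A(x) = (x - 6)^4*(x - 5)

Step 2 — compute geometric multiplicities via the rank-nullity identity g(λ) = n − rank(A − λI):
  rank(A − (5)·I) = 4, so dim ker(A − (5)·I) = n − 4 = 1
  rank(A − (6)·I) = 2, so dim ker(A − (6)·I) = n − 2 = 3

Summary:
  λ = 5: algebraic multiplicity = 1, geometric multiplicity = 1
  λ = 6: algebraic multiplicity = 4, geometric multiplicity = 3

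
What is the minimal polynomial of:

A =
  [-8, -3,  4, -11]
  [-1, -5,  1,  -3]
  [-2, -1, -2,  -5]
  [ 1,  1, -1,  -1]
x^2 + 8*x + 16

The characteristic polynomial is χ_A(x) = (x + 4)^4, so the eigenvalues are known. The minimal polynomial is
  m_A(x) = Π_λ (x − λ)^{k_λ}
where k_λ is the size of the *largest* Jordan block for λ (equivalently, the smallest k with (A − λI)^k v = 0 for every generalised eigenvector v of λ).

  λ = -4: largest Jordan block has size 2, contributing (x + 4)^2

So m_A(x) = (x + 4)^2 = x^2 + 8*x + 16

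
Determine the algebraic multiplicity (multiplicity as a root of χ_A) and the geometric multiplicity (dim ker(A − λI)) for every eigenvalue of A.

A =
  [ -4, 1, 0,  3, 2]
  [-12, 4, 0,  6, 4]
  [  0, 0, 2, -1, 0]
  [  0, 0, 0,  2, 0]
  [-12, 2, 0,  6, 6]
λ = 2: alg = 5, geom = 3

Step 1 — factor the characteristic polynomial to read off the algebraic multiplicities:
  χ_A(x) = (x - 2)^5

Step 2 — compute geometric multiplicities via the rank-nullity identity g(λ) = n − rank(A − λI):
  rank(A − (2)·I) = 2, so dim ker(A − (2)·I) = n − 2 = 3

Summary:
  λ = 2: algebraic multiplicity = 5, geometric multiplicity = 3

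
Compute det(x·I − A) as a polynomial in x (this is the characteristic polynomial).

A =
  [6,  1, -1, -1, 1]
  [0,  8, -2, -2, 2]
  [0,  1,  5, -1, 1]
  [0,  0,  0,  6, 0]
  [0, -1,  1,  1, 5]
x^5 - 30*x^4 + 360*x^3 - 2160*x^2 + 6480*x - 7776

Expanding det(x·I − A) (e.g. by cofactor expansion or by noting that A is similar to its Jordan form J, which has the same characteristic polynomial as A) gives
  χ_A(x) = x^5 - 30*x^4 + 360*x^3 - 2160*x^2 + 6480*x - 7776
which factors as (x - 6)^5. The eigenvalues (with algebraic multiplicities) are λ = 6 with multiplicity 5.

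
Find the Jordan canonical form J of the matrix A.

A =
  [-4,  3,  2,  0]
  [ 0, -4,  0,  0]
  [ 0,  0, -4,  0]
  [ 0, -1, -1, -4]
J_2(-4) ⊕ J_2(-4)

The characteristic polynomial is
  det(x·I − A) = x^4 + 16*x^3 + 96*x^2 + 256*x + 256 = (x + 4)^4

Eigenvalues and multiplicities (the geometric multiplicity of λ is n − rank(A − λI), which equals the number of Jordan blocks for λ):
  λ = -4: algebraic multiplicity = 4, geometric multiplicity = 2

Determining the block sizes for each eigenvalue:
  λ = -4: with am = 4 and gm = 2, the partition is not yet determined (e.g. several partitions of 4 into 2 parts exist). Let N = A − (-4)·I. Computing rank(N^1) = 2, rank(N^2) = 0; the number of blocks of size ≥ j is rank(N^{j−1}) − rank(N^j), giving [2, 2]. So we have 2 block(s) of size 2 → block sizes [2, 2]

Assembling the blocks gives a Jordan form
J =
  [-4,  1,  0,  0]
  [ 0, -4,  0,  0]
  [ 0,  0, -4,  1]
  [ 0,  0,  0, -4]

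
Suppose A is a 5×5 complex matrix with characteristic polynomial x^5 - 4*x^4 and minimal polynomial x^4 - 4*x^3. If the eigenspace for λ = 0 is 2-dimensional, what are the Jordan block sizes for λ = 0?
Block sizes for λ = 0: [3, 1]

Step 1 — from the characteristic polynomial, algebraic multiplicity of λ = 0 is 4. From dim ker(A − (0)·I) = 2, there are exactly 2 Jordan blocks for λ = 0.
Step 2 — from the minimal polynomial, the factor (x − 0)^3 tells us the largest block for λ = 0 has size 3.
Step 3 — with total size 4, 2 blocks, and largest block 3, the block sizes (in nonincreasing order) are [3, 1].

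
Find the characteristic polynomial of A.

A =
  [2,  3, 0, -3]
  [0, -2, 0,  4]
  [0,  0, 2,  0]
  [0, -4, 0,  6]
x^4 - 8*x^3 + 24*x^2 - 32*x + 16

Expanding det(x·I − A) (e.g. by cofactor expansion or by noting that A is similar to its Jordan form J, which has the same characteristic polynomial as A) gives
  χ_A(x) = x^4 - 8*x^3 + 24*x^2 - 32*x + 16
which factors as (x - 2)^4. The eigenvalues (with algebraic multiplicities) are λ = 2 with multiplicity 4.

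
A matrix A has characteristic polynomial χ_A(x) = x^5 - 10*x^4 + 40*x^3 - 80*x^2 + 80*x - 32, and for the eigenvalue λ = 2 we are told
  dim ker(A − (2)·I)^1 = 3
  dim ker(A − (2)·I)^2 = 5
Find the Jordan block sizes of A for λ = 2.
Block sizes for λ = 2: [2, 2, 1]

From the dimensions of kernels of powers, the number of Jordan blocks of size at least j is d_j − d_{j−1} where d_j = dim ker(N^j) (with d_0 = 0). Computing the differences gives [3, 2].
The number of blocks of size exactly k is (#blocks of size ≥ k) − (#blocks of size ≥ k + 1), so the partition is: 1 block(s) of size 1, 2 block(s) of size 2.
In nonincreasing order the block sizes are [2, 2, 1].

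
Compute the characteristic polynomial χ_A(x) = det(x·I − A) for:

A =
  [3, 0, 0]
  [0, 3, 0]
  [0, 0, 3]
x^3 - 9*x^2 + 27*x - 27

Expanding det(x·I − A) (e.g. by cofactor expansion or by noting that A is similar to its Jordan form J, which has the same characteristic polynomial as A) gives
  χ_A(x) = x^3 - 9*x^2 + 27*x - 27
which factors as (x - 3)^3. The eigenvalues (with algebraic multiplicities) are λ = 3 with multiplicity 3.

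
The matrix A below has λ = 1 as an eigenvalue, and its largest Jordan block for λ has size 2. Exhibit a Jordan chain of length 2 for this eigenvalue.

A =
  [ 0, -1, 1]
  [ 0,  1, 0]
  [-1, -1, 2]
A Jordan chain for λ = 1 of length 2:
v_1 = (-1, 0, -1)ᵀ
v_2 = (1, 0, 0)ᵀ

Let N = A − (1)·I. We want v_2 with N^2 v_2 = 0 but N^1 v_2 ≠ 0; then v_{j-1} := N · v_j for j = 2, …, 2.

Pick v_2 = (1, 0, 0)ᵀ.
Then v_1 = N · v_2 = (-1, 0, -1)ᵀ.

Sanity check: (A − (1)·I) v_1 = (0, 0, 0)ᵀ = 0. ✓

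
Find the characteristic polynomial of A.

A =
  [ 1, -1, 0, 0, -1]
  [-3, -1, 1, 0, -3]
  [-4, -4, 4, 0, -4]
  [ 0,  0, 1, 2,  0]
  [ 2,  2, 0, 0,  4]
x^5 - 10*x^4 + 40*x^3 - 80*x^2 + 80*x - 32

Expanding det(x·I − A) (e.g. by cofactor expansion or by noting that A is similar to its Jordan form J, which has the same characteristic polynomial as A) gives
  χ_A(x) = x^5 - 10*x^4 + 40*x^3 - 80*x^2 + 80*x - 32
which factors as (x - 2)^5. The eigenvalues (with algebraic multiplicities) are λ = 2 with multiplicity 5.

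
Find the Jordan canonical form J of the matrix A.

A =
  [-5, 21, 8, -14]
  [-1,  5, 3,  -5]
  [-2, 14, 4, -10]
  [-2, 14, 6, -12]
J_3(-2) ⊕ J_1(-2)

The characteristic polynomial is
  det(x·I − A) = x^4 + 8*x^3 + 24*x^2 + 32*x + 16 = (x + 2)^4

Eigenvalues and multiplicities (the geometric multiplicity of λ is n − rank(A − λI), which equals the number of Jordan blocks for λ):
  λ = -2: algebraic multiplicity = 4, geometric multiplicity = 2

Determining the block sizes for each eigenvalue:
  λ = -2: with am = 4 and gm = 2, the partition is not yet determined (e.g. several partitions of 4 into 2 parts exist). Let N = A − (-2)·I. Computing rank(N^1) = 2, rank(N^2) = 1, rank(N^3) = 0; the number of blocks of size ≥ j is rank(N^{j−1}) − rank(N^j), giving [2, 1, 1]. So we have 1 block(s) of size 3, 1 block(s) of size 1 → block sizes [3, 1]

Assembling the blocks gives a Jordan form
J =
  [-2,  1,  0,  0]
  [ 0, -2,  1,  0]
  [ 0,  0, -2,  0]
  [ 0,  0,  0, -2]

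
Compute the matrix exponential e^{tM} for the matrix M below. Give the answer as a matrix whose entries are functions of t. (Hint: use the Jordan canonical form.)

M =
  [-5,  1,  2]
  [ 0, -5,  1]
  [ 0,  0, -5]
e^{tM} =
  [exp(-5*t), t*exp(-5*t), t^2*exp(-5*t)/2 + 2*t*exp(-5*t)]
  [0, exp(-5*t), t*exp(-5*t)]
  [0, 0, exp(-5*t)]

Strategy: write M = P · J · P⁻¹ where J is a Jordan canonical form, so e^{tM} = P · e^{tJ} · P⁻¹, and e^{tJ} can be computed block-by-block.

M has Jordan form
J =
  [-5,  1,  0]
  [ 0, -5,  1]
  [ 0,  0, -5]
(up to reordering of blocks).

Per-block formulas:
  For a 3×3 Jordan block J_3(-5): exp(t · J_3(-5)) = e^(-5t)·(I + t·N + (t^2/2)·N^2), where N is the 3×3 nilpotent shift.

After assembling e^{tJ} and conjugating by P, we get:

e^{tM} =
  [exp(-5*t), t*exp(-5*t), t^2*exp(-5*t)/2 + 2*t*exp(-5*t)]
  [0, exp(-5*t), t*exp(-5*t)]
  [0, 0, exp(-5*t)]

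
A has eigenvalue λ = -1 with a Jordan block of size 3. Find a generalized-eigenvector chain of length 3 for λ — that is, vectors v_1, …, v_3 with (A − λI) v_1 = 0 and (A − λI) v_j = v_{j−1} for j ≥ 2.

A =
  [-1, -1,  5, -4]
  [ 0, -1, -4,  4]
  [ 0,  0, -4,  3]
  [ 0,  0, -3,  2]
A Jordan chain for λ = -1 of length 3:
v_1 = (1, 0, 0, 0)ᵀ
v_2 = (5, -4, -3, -3)ᵀ
v_3 = (0, 0, 1, 0)ᵀ

Let N = A − (-1)·I. We want v_3 with N^3 v_3 = 0 but N^2 v_3 ≠ 0; then v_{j-1} := N · v_j for j = 3, …, 2.

Pick v_3 = (0, 0, 1, 0)ᵀ.
Then v_2 = N · v_3 = (5, -4, -3, -3)ᵀ.
Then v_1 = N · v_2 = (1, 0, 0, 0)ᵀ.

Sanity check: (A − (-1)·I) v_1 = (0, 0, 0, 0)ᵀ = 0. ✓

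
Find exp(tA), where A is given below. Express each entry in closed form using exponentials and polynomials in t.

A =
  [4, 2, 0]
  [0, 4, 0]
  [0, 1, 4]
e^{tA} =
  [exp(4*t), 2*t*exp(4*t), 0]
  [0, exp(4*t), 0]
  [0, t*exp(4*t), exp(4*t)]

Strategy: write A = P · J · P⁻¹ where J is a Jordan canonical form, so e^{tA} = P · e^{tJ} · P⁻¹, and e^{tJ} can be computed block-by-block.

A has Jordan form
J =
  [4, 1, 0]
  [0, 4, 0]
  [0, 0, 4]
(up to reordering of blocks).

Per-block formulas:
  For a 2×2 Jordan block J_2(4): exp(t · J_2(4)) = e^(4t)·(I + t·N), where N is the 2×2 nilpotent shift.
  For a 1×1 block at λ = 4: exp(t · [4]) = [e^(4t)].

After assembling e^{tJ} and conjugating by P, we get:

e^{tA} =
  [exp(4*t), 2*t*exp(4*t), 0]
  [0, exp(4*t), 0]
  [0, t*exp(4*t), exp(4*t)]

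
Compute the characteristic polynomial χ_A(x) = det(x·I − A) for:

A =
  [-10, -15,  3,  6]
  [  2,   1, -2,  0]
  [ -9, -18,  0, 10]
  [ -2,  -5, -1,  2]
x^4 + 7*x^3 + 15*x^2 + 13*x + 4

Expanding det(x·I − A) (e.g. by cofactor expansion or by noting that A is similar to its Jordan form J, which has the same characteristic polynomial as A) gives
  χ_A(x) = x^4 + 7*x^3 + 15*x^2 + 13*x + 4
which factors as (x + 1)^3*(x + 4). The eigenvalues (with algebraic multiplicities) are λ = -4 with multiplicity 1, λ = -1 with multiplicity 3.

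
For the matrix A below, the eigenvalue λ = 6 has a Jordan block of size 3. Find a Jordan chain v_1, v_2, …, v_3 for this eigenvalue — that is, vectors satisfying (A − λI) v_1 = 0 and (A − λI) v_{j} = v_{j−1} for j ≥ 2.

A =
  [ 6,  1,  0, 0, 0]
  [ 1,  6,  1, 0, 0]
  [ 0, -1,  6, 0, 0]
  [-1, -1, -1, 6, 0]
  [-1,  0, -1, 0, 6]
A Jordan chain for λ = 6 of length 3:
v_1 = (1, 0, -1, -1, 0)ᵀ
v_2 = (0, 1, 0, -1, -1)ᵀ
v_3 = (1, 0, 0, 0, 0)ᵀ

Let N = A − (6)·I. We want v_3 with N^3 v_3 = 0 but N^2 v_3 ≠ 0; then v_{j-1} := N · v_j for j = 3, …, 2.

Pick v_3 = (1, 0, 0, 0, 0)ᵀ.
Then v_2 = N · v_3 = (0, 1, 0, -1, -1)ᵀ.
Then v_1 = N · v_2 = (1, 0, -1, -1, 0)ᵀ.

Sanity check: (A − (6)·I) v_1 = (0, 0, 0, 0, 0)ᵀ = 0. ✓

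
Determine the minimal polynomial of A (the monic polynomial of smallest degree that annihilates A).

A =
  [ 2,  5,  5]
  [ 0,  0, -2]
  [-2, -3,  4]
x^3 - 6*x^2 + 12*x - 8

The characteristic polynomial is χ_A(x) = (x - 2)^3, so the eigenvalues are known. The minimal polynomial is
  m_A(x) = Π_λ (x − λ)^{k_λ}
where k_λ is the size of the *largest* Jordan block for λ (equivalently, the smallest k with (A − λI)^k v = 0 for every generalised eigenvector v of λ).

  λ = 2: largest Jordan block has size 3, contributing (x − 2)^3

So m_A(x) = (x - 2)^3 = x^3 - 6*x^2 + 12*x - 8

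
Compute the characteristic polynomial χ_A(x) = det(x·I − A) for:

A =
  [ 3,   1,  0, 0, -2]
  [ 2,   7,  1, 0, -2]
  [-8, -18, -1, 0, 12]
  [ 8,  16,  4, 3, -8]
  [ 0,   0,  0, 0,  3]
x^5 - 15*x^4 + 90*x^3 - 270*x^2 + 405*x - 243

Expanding det(x·I − A) (e.g. by cofactor expansion or by noting that A is similar to its Jordan form J, which has the same characteristic polynomial as A) gives
  χ_A(x) = x^5 - 15*x^4 + 90*x^3 - 270*x^2 + 405*x - 243
which factors as (x - 3)^5. The eigenvalues (with algebraic multiplicities) are λ = 3 with multiplicity 5.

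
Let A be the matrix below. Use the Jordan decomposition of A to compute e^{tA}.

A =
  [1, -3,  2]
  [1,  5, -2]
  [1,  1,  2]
e^{tA} =
  [-t*exp(2*t) + exp(2*t), -t*exp(2*t) - exp(4*t) + exp(2*t), exp(4*t) - exp(2*t)]
  [t*exp(2*t), t*exp(2*t) + exp(4*t), -exp(4*t) + exp(2*t)]
  [t*exp(2*t), t*exp(2*t), exp(2*t)]

Strategy: write A = P · J · P⁻¹ where J is a Jordan canonical form, so e^{tA} = P · e^{tJ} · P⁻¹, and e^{tJ} can be computed block-by-block.

A has Jordan form
J =
  [2, 1, 0]
  [0, 2, 0]
  [0, 0, 4]
(up to reordering of blocks).

Per-block formulas:
  For a 1×1 block at λ = 4: exp(t · [4]) = [e^(4t)].
  For a 2×2 Jordan block J_2(2): exp(t · J_2(2)) = e^(2t)·(I + t·N), where N is the 2×2 nilpotent shift.

After assembling e^{tJ} and conjugating by P, we get:

e^{tA} =
  [-t*exp(2*t) + exp(2*t), -t*exp(2*t) - exp(4*t) + exp(2*t), exp(4*t) - exp(2*t)]
  [t*exp(2*t), t*exp(2*t) + exp(4*t), -exp(4*t) + exp(2*t)]
  [t*exp(2*t), t*exp(2*t), exp(2*t)]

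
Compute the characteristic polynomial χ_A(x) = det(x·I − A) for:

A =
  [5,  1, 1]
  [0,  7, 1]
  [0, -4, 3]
x^3 - 15*x^2 + 75*x - 125

Expanding det(x·I − A) (e.g. by cofactor expansion or by noting that A is similar to its Jordan form J, which has the same characteristic polynomial as A) gives
  χ_A(x) = x^3 - 15*x^2 + 75*x - 125
which factors as (x - 5)^3. The eigenvalues (with algebraic multiplicities) are λ = 5 with multiplicity 3.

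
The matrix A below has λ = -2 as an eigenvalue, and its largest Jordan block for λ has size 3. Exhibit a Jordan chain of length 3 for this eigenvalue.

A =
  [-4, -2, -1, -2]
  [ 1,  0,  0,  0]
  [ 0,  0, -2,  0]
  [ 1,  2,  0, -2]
A Jordan chain for λ = -2 of length 3:
v_1 = (-4, 2, 0, 2)ᵀ
v_2 = (-2, 2, 0, 2)ᵀ
v_3 = (0, 1, 0, 0)ᵀ

Let N = A − (-2)·I. We want v_3 with N^3 v_3 = 0 but N^2 v_3 ≠ 0; then v_{j-1} := N · v_j for j = 3, …, 2.

Pick v_3 = (0, 1, 0, 0)ᵀ.
Then v_2 = N · v_3 = (-2, 2, 0, 2)ᵀ.
Then v_1 = N · v_2 = (-4, 2, 0, 2)ᵀ.

Sanity check: (A − (-2)·I) v_1 = (0, 0, 0, 0)ᵀ = 0. ✓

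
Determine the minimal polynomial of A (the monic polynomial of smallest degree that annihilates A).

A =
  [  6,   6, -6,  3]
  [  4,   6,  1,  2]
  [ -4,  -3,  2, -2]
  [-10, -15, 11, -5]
x^3 - 6*x^2 + 9*x

The characteristic polynomial is χ_A(x) = x*(x - 3)^3, so the eigenvalues are known. The minimal polynomial is
  m_A(x) = Π_λ (x − λ)^{k_λ}
where k_λ is the size of the *largest* Jordan block for λ (equivalently, the smallest k with (A − λI)^k v = 0 for every generalised eigenvector v of λ).

  λ = 0: largest Jordan block has size 1, contributing (x − 0)
  λ = 3: largest Jordan block has size 2, contributing (x − 3)^2

So m_A(x) = x*(x - 3)^2 = x^3 - 6*x^2 + 9*x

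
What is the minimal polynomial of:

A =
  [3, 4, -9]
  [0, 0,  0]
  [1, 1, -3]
x^3

The characteristic polynomial is χ_A(x) = x^3, so the eigenvalues are known. The minimal polynomial is
  m_A(x) = Π_λ (x − λ)^{k_λ}
where k_λ is the size of the *largest* Jordan block for λ (equivalently, the smallest k with (A − λI)^k v = 0 for every generalised eigenvector v of λ).

  λ = 0: largest Jordan block has size 3, contributing (x − 0)^3

So m_A(x) = x^3 = x^3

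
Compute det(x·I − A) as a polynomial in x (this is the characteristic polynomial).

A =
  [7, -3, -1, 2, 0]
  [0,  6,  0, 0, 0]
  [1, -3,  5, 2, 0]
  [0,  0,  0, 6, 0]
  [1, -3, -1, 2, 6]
x^5 - 30*x^4 + 360*x^3 - 2160*x^2 + 6480*x - 7776

Expanding det(x·I − A) (e.g. by cofactor expansion or by noting that A is similar to its Jordan form J, which has the same characteristic polynomial as A) gives
  χ_A(x) = x^5 - 30*x^4 + 360*x^3 - 2160*x^2 + 6480*x - 7776
which factors as (x - 6)^5. The eigenvalues (with algebraic multiplicities) are λ = 6 with multiplicity 5.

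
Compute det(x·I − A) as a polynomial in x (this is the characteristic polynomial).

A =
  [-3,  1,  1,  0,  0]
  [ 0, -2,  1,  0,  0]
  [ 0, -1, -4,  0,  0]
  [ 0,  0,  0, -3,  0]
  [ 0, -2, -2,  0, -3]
x^5 + 15*x^4 + 90*x^3 + 270*x^2 + 405*x + 243

Expanding det(x·I − A) (e.g. by cofactor expansion or by noting that A is similar to its Jordan form J, which has the same characteristic polynomial as A) gives
  χ_A(x) = x^5 + 15*x^4 + 90*x^3 + 270*x^2 + 405*x + 243
which factors as (x + 3)^5. The eigenvalues (with algebraic multiplicities) are λ = -3 with multiplicity 5.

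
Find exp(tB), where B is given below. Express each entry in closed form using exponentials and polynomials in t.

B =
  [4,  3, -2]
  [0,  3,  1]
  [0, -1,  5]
e^{tB} =
  [exp(4*t), -t^2*exp(4*t)/2 + 3*t*exp(4*t), t^2*exp(4*t)/2 - 2*t*exp(4*t)]
  [0, -t*exp(4*t) + exp(4*t), t*exp(4*t)]
  [0, -t*exp(4*t), t*exp(4*t) + exp(4*t)]

Strategy: write B = P · J · P⁻¹ where J is a Jordan canonical form, so e^{tB} = P · e^{tJ} · P⁻¹, and e^{tJ} can be computed block-by-block.

B has Jordan form
J =
  [4, 1, 0]
  [0, 4, 1]
  [0, 0, 4]
(up to reordering of blocks).

Per-block formulas:
  For a 3×3 Jordan block J_3(4): exp(t · J_3(4)) = e^(4t)·(I + t·N + (t^2/2)·N^2), where N is the 3×3 nilpotent shift.

After assembling e^{tJ} and conjugating by P, we get:

e^{tB} =
  [exp(4*t), -t^2*exp(4*t)/2 + 3*t*exp(4*t), t^2*exp(4*t)/2 - 2*t*exp(4*t)]
  [0, -t*exp(4*t) + exp(4*t), t*exp(4*t)]
  [0, -t*exp(4*t), t*exp(4*t) + exp(4*t)]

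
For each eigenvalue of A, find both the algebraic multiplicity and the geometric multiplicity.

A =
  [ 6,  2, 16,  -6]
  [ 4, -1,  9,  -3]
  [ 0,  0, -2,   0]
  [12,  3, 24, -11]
λ = -2: alg = 4, geom = 2

Step 1 — factor the characteristic polynomial to read off the algebraic multiplicities:
  χ_A(x) = (x + 2)^4

Step 2 — compute geometric multiplicities via the rank-nullity identity g(λ) = n − rank(A − λI):
  rank(A − (-2)·I) = 2, so dim ker(A − (-2)·I) = n − 2 = 2

Summary:
  λ = -2: algebraic multiplicity = 4, geometric multiplicity = 2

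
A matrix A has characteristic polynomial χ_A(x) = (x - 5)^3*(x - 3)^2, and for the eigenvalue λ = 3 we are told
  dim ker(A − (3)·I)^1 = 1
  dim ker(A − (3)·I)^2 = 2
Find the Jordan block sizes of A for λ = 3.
Block sizes for λ = 3: [2]

From the dimensions of kernels of powers, the number of Jordan blocks of size at least j is d_j − d_{j−1} where d_j = dim ker(N^j) (with d_0 = 0). Computing the differences gives [1, 1].
The number of blocks of size exactly k is (#blocks of size ≥ k) − (#blocks of size ≥ k + 1), so the partition is: 1 block(s) of size 2.
In nonincreasing order the block sizes are [2].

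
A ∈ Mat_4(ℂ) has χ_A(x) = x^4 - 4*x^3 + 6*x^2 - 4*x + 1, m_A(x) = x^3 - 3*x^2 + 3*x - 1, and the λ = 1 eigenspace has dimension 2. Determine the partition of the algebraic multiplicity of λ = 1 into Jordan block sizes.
Block sizes for λ = 1: [3, 1]

Step 1 — from the characteristic polynomial, algebraic multiplicity of λ = 1 is 4. From dim ker(A − (1)·I) = 2, there are exactly 2 Jordan blocks for λ = 1.
Step 2 — from the minimal polynomial, the factor (x − 1)^3 tells us the largest block for λ = 1 has size 3.
Step 3 — with total size 4, 2 blocks, and largest block 3, the block sizes (in nonincreasing order) are [3, 1].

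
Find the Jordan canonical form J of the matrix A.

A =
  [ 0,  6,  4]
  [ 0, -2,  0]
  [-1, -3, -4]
J_2(-2) ⊕ J_1(-2)

The characteristic polynomial is
  det(x·I − A) = x^3 + 6*x^2 + 12*x + 8 = (x + 2)^3

Eigenvalues and multiplicities (the geometric multiplicity of λ is n − rank(A − λI), which equals the number of Jordan blocks for λ):
  λ = -2: algebraic multiplicity = 3, geometric multiplicity = 2

Determining the block sizes for each eigenvalue:
  λ = -2: 2 blocks summing to 3 forces exactly one block of size 2 and the rest size 1 → block sizes [2, 1]

Assembling the blocks gives a Jordan form
J =
  [-2,  1,  0]
  [ 0, -2,  0]
  [ 0,  0, -2]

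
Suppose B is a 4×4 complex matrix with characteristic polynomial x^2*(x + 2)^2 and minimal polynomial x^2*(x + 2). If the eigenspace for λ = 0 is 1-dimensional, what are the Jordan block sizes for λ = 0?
Block sizes for λ = 0: [2]

Step 1 — from the characteristic polynomial, algebraic multiplicity of λ = 0 is 2. From dim ker(B − (0)·I) = 1, there are exactly 1 Jordan blocks for λ = 0.
Step 2 — from the minimal polynomial, the factor (x − 0)^2 tells us the largest block for λ = 0 has size 2.
Step 3 — with total size 2, 1 blocks, and largest block 2, the block sizes (in nonincreasing order) are [2].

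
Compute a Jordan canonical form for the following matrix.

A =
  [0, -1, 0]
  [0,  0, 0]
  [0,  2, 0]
J_2(0) ⊕ J_1(0)

The characteristic polynomial is
  det(x·I − A) = x^3

Eigenvalues and multiplicities (the geometric multiplicity of λ is n − rank(A − λI), which equals the number of Jordan blocks for λ):
  λ = 0: algebraic multiplicity = 3, geometric multiplicity = 2

Determining the block sizes for each eigenvalue:
  λ = 0: 2 blocks summing to 3 forces exactly one block of size 2 and the rest size 1 → block sizes [2, 1]

Assembling the blocks gives a Jordan form
J =
  [0, 1, 0]
  [0, 0, 0]
  [0, 0, 0]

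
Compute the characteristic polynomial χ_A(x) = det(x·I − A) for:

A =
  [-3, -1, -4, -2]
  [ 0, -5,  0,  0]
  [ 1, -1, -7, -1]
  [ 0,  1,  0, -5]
x^4 + 20*x^3 + 150*x^2 + 500*x + 625

Expanding det(x·I − A) (e.g. by cofactor expansion or by noting that A is similar to its Jordan form J, which has the same characteristic polynomial as A) gives
  χ_A(x) = x^4 + 20*x^3 + 150*x^2 + 500*x + 625
which factors as (x + 5)^4. The eigenvalues (with algebraic multiplicities) are λ = -5 with multiplicity 4.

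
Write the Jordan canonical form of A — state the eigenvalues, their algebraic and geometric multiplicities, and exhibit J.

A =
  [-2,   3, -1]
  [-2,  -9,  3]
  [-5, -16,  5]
J_3(-2)

The characteristic polynomial is
  det(x·I − A) = x^3 + 6*x^2 + 12*x + 8 = (x + 2)^3

Eigenvalues and multiplicities (the geometric multiplicity of λ is n − rank(A − λI), which equals the number of Jordan blocks for λ):
  λ = -2: algebraic multiplicity = 3, geometric multiplicity = 1

Determining the block sizes for each eigenvalue:
  λ = -2: one block (gm = 1), so the single block has size am = 3 → block sizes [3]

Assembling the blocks gives a Jordan form
J =
  [-2,  1,  0]
  [ 0, -2,  1]
  [ 0,  0, -2]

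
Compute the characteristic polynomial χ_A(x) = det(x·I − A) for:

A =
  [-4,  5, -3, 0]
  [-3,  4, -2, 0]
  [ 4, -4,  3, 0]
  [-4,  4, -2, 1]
x^4 - 4*x^3 + 6*x^2 - 4*x + 1

Expanding det(x·I − A) (e.g. by cofactor expansion or by noting that A is similar to its Jordan form J, which has the same characteristic polynomial as A) gives
  χ_A(x) = x^4 - 4*x^3 + 6*x^2 - 4*x + 1
which factors as (x - 1)^4. The eigenvalues (with algebraic multiplicities) are λ = 1 with multiplicity 4.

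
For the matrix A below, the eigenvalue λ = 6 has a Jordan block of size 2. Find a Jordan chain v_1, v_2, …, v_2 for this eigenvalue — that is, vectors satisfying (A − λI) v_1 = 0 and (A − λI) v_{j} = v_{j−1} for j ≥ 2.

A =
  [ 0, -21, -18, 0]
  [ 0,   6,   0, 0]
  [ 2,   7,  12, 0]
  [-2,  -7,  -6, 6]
A Jordan chain for λ = 6 of length 2:
v_1 = (-6, 0, 2, -2)ᵀ
v_2 = (1, 0, 0, 0)ᵀ

Let N = A − (6)·I. We want v_2 with N^2 v_2 = 0 but N^1 v_2 ≠ 0; then v_{j-1} := N · v_j for j = 2, …, 2.

Pick v_2 = (1, 0, 0, 0)ᵀ.
Then v_1 = N · v_2 = (-6, 0, 2, -2)ᵀ.

Sanity check: (A − (6)·I) v_1 = (0, 0, 0, 0)ᵀ = 0. ✓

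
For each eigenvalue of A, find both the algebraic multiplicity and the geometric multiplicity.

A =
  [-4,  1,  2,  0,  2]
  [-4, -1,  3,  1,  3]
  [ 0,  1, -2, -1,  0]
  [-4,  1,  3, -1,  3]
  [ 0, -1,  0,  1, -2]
λ = -2: alg = 5, geom = 2

Step 1 — factor the characteristic polynomial to read off the algebraic multiplicities:
  χ_A(x) = (x + 2)^5

Step 2 — compute geometric multiplicities via the rank-nullity identity g(λ) = n − rank(A − λI):
  rank(A − (-2)·I) = 3, so dim ker(A − (-2)·I) = n − 3 = 2

Summary:
  λ = -2: algebraic multiplicity = 5, geometric multiplicity = 2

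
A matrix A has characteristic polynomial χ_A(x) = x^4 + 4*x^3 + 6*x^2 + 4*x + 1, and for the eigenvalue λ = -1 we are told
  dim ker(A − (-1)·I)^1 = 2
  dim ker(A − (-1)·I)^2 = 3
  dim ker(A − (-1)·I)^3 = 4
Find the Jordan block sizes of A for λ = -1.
Block sizes for λ = -1: [3, 1]

From the dimensions of kernels of powers, the number of Jordan blocks of size at least j is d_j − d_{j−1} where d_j = dim ker(N^j) (with d_0 = 0). Computing the differences gives [2, 1, 1].
The number of blocks of size exactly k is (#blocks of size ≥ k) − (#blocks of size ≥ k + 1), so the partition is: 1 block(s) of size 1, 1 block(s) of size 3.
In nonincreasing order the block sizes are [3, 1].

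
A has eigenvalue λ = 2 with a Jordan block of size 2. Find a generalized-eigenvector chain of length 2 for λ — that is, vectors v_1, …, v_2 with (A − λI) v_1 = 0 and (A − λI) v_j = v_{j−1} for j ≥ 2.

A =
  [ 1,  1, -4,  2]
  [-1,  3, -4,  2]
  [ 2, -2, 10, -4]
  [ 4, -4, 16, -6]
A Jordan chain for λ = 2 of length 2:
v_1 = (-1, -1, 2, 4)ᵀ
v_2 = (1, 0, 0, 0)ᵀ

Let N = A − (2)·I. We want v_2 with N^2 v_2 = 0 but N^1 v_2 ≠ 0; then v_{j-1} := N · v_j for j = 2, …, 2.

Pick v_2 = (1, 0, 0, 0)ᵀ.
Then v_1 = N · v_2 = (-1, -1, 2, 4)ᵀ.

Sanity check: (A − (2)·I) v_1 = (0, 0, 0, 0)ᵀ = 0. ✓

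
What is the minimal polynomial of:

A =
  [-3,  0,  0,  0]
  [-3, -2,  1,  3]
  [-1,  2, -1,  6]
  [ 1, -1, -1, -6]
x^3 + 9*x^2 + 27*x + 27

The characteristic polynomial is χ_A(x) = (x + 3)^4, so the eigenvalues are known. The minimal polynomial is
  m_A(x) = Π_λ (x − λ)^{k_λ}
where k_λ is the size of the *largest* Jordan block for λ (equivalently, the smallest k with (A − λI)^k v = 0 for every generalised eigenvector v of λ).

  λ = -3: largest Jordan block has size 3, contributing (x + 3)^3

So m_A(x) = (x + 3)^3 = x^3 + 9*x^2 + 27*x + 27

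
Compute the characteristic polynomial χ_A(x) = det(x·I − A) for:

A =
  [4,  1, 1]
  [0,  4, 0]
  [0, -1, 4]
x^3 - 12*x^2 + 48*x - 64

Expanding det(x·I − A) (e.g. by cofactor expansion or by noting that A is similar to its Jordan form J, which has the same characteristic polynomial as A) gives
  χ_A(x) = x^3 - 12*x^2 + 48*x - 64
which factors as (x - 4)^3. The eigenvalues (with algebraic multiplicities) are λ = 4 with multiplicity 3.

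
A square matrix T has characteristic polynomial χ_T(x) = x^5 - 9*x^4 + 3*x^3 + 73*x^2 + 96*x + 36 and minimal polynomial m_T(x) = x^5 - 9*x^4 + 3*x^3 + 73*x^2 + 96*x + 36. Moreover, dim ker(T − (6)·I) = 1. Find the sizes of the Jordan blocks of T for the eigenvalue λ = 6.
Block sizes for λ = 6: [2]

Step 1 — from the characteristic polynomial, algebraic multiplicity of λ = 6 is 2. From dim ker(T − (6)·I) = 1, there are exactly 1 Jordan blocks for λ = 6.
Step 2 — from the minimal polynomial, the factor (x − 6)^2 tells us the largest block for λ = 6 has size 2.
Step 3 — with total size 2, 1 blocks, and largest block 2, the block sizes (in nonincreasing order) are [2].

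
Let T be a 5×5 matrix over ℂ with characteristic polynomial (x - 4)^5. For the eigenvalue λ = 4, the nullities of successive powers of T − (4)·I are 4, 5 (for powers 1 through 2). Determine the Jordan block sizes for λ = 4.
Block sizes for λ = 4: [2, 1, 1, 1]

From the dimensions of kernels of powers, the number of Jordan blocks of size at least j is d_j − d_{j−1} where d_j = dim ker(N^j) (with d_0 = 0). Computing the differences gives [4, 1].
The number of blocks of size exactly k is (#blocks of size ≥ k) − (#blocks of size ≥ k + 1), so the partition is: 3 block(s) of size 1, 1 block(s) of size 2.
In nonincreasing order the block sizes are [2, 1, 1, 1].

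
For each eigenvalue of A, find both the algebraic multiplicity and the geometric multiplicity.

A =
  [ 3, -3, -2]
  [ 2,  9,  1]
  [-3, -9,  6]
λ = 6: alg = 3, geom = 1

Step 1 — factor the characteristic polynomial to read off the algebraic multiplicities:
  χ_A(x) = (x - 6)^3

Step 2 — compute geometric multiplicities via the rank-nullity identity g(λ) = n − rank(A − λI):
  rank(A − (6)·I) = 2, so dim ker(A − (6)·I) = n − 2 = 1

Summary:
  λ = 6: algebraic multiplicity = 3, geometric multiplicity = 1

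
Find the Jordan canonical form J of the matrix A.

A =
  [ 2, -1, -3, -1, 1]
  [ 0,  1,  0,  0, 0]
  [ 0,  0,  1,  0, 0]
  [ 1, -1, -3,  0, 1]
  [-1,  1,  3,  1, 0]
J_1(0) ⊕ J_1(1) ⊕ J_1(1) ⊕ J_1(1) ⊕ J_1(1)

The characteristic polynomial is
  det(x·I − A) = x^5 - 4*x^4 + 6*x^3 - 4*x^2 + x = x*(x - 1)^4

Eigenvalues and multiplicities (the geometric multiplicity of λ is n − rank(A − λI), which equals the number of Jordan blocks for λ):
  λ = 0: algebraic multiplicity = 1, geometric multiplicity = 1
  λ = 1: algebraic multiplicity = 4, geometric multiplicity = 4

Determining the block sizes for each eigenvalue:
  λ = 0: one block (gm = 1), so the single block has size am = 1 → block sizes [1]
  λ = 1: gm = am = 4, so every block has size 1 → block sizes [1, 1, 1, 1]

Assembling the blocks gives a Jordan form
J =
  [0, 0, 0, 0, 0]
  [0, 1, 0, 0, 0]
  [0, 0, 1, 0, 0]
  [0, 0, 0, 1, 0]
  [0, 0, 0, 0, 1]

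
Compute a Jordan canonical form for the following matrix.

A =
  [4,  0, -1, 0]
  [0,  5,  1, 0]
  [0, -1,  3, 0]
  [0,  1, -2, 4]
J_3(4) ⊕ J_1(4)

The characteristic polynomial is
  det(x·I − A) = x^4 - 16*x^3 + 96*x^2 - 256*x + 256 = (x - 4)^4

Eigenvalues and multiplicities (the geometric multiplicity of λ is n − rank(A − λI), which equals the number of Jordan blocks for λ):
  λ = 4: algebraic multiplicity = 4, geometric multiplicity = 2

Determining the block sizes for each eigenvalue:
  λ = 4: with am = 4 and gm = 2, the partition is not yet determined (e.g. several partitions of 4 into 2 parts exist). Let N = A − (4)·I. Computing rank(N^1) = 2, rank(N^2) = 1, rank(N^3) = 0; the number of blocks of size ≥ j is rank(N^{j−1}) − rank(N^j), giving [2, 1, 1]. So we have 1 block(s) of size 3, 1 block(s) of size 1 → block sizes [3, 1]

Assembling the blocks gives a Jordan form
J =
  [4, 1, 0, 0]
  [0, 4, 1, 0]
  [0, 0, 4, 0]
  [0, 0, 0, 4]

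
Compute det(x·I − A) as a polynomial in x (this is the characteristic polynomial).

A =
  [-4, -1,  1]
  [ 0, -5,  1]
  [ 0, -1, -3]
x^3 + 12*x^2 + 48*x + 64

Expanding det(x·I − A) (e.g. by cofactor expansion or by noting that A is similar to its Jordan form J, which has the same characteristic polynomial as A) gives
  χ_A(x) = x^3 + 12*x^2 + 48*x + 64
which factors as (x + 4)^3. The eigenvalues (with algebraic multiplicities) are λ = -4 with multiplicity 3.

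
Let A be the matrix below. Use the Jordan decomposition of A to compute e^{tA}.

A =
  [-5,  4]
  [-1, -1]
e^{tA} =
  [-2*t*exp(-3*t) + exp(-3*t), 4*t*exp(-3*t)]
  [-t*exp(-3*t), 2*t*exp(-3*t) + exp(-3*t)]

Strategy: write A = P · J · P⁻¹ where J is a Jordan canonical form, so e^{tA} = P · e^{tJ} · P⁻¹, and e^{tJ} can be computed block-by-block.

A has Jordan form
J =
  [-3,  1]
  [ 0, -3]
(up to reordering of blocks).

Per-block formulas:
  For a 2×2 Jordan block J_2(-3): exp(t · J_2(-3)) = e^(-3t)·(I + t·N), where N is the 2×2 nilpotent shift.

After assembling e^{tJ} and conjugating by P, we get:

e^{tA} =
  [-2*t*exp(-3*t) + exp(-3*t), 4*t*exp(-3*t)]
  [-t*exp(-3*t), 2*t*exp(-3*t) + exp(-3*t)]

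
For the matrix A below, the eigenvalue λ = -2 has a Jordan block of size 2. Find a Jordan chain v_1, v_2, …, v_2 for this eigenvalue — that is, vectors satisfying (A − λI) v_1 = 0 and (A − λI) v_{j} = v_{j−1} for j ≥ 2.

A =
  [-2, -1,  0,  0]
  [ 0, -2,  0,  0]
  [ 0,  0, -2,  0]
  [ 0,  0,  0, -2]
A Jordan chain for λ = -2 of length 2:
v_1 = (-1, 0, 0, 0)ᵀ
v_2 = (0, 1, 0, 0)ᵀ

Let N = A − (-2)·I. We want v_2 with N^2 v_2 = 0 but N^1 v_2 ≠ 0; then v_{j-1} := N · v_j for j = 2, …, 2.

Pick v_2 = (0, 1, 0, 0)ᵀ.
Then v_1 = N · v_2 = (-1, 0, 0, 0)ᵀ.

Sanity check: (A − (-2)·I) v_1 = (0, 0, 0, 0)ᵀ = 0. ✓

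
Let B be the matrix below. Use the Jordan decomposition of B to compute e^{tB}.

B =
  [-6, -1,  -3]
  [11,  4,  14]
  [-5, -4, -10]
e^{tB} =
  [4*t^2*exp(-4*t) - 2*t*exp(-4*t) + exp(-4*t), 3*t^2*exp(-4*t) - t*exp(-4*t), 5*t^2*exp(-4*t) - 3*t*exp(-4*t)]
  [-2*t^2*exp(-4*t) + 11*t*exp(-4*t), -3*t^2*exp(-4*t)/2 + 8*t*exp(-4*t) + exp(-4*t), -5*t^2*exp(-4*t)/2 + 14*t*exp(-4*t)]
  [-2*t^2*exp(-4*t) - 5*t*exp(-4*t), -3*t^2*exp(-4*t)/2 - 4*t*exp(-4*t), -5*t^2*exp(-4*t)/2 - 6*t*exp(-4*t) + exp(-4*t)]

Strategy: write B = P · J · P⁻¹ where J is a Jordan canonical form, so e^{tB} = P · e^{tJ} · P⁻¹, and e^{tJ} can be computed block-by-block.

B has Jordan form
J =
  [-4,  1,  0]
  [ 0, -4,  1]
  [ 0,  0, -4]
(up to reordering of blocks).

Per-block formulas:
  For a 3×3 Jordan block J_3(-4): exp(t · J_3(-4)) = e^(-4t)·(I + t·N + (t^2/2)·N^2), where N is the 3×3 nilpotent shift.

After assembling e^{tJ} and conjugating by P, we get:

e^{tB} =
  [4*t^2*exp(-4*t) - 2*t*exp(-4*t) + exp(-4*t), 3*t^2*exp(-4*t) - t*exp(-4*t), 5*t^2*exp(-4*t) - 3*t*exp(-4*t)]
  [-2*t^2*exp(-4*t) + 11*t*exp(-4*t), -3*t^2*exp(-4*t)/2 + 8*t*exp(-4*t) + exp(-4*t), -5*t^2*exp(-4*t)/2 + 14*t*exp(-4*t)]
  [-2*t^2*exp(-4*t) - 5*t*exp(-4*t), -3*t^2*exp(-4*t)/2 - 4*t*exp(-4*t), -5*t^2*exp(-4*t)/2 - 6*t*exp(-4*t) + exp(-4*t)]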